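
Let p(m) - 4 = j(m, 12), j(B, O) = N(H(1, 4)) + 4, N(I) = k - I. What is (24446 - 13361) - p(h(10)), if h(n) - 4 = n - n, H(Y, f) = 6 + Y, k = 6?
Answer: 11078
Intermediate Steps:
N(I) = 6 - I
h(n) = 4 (h(n) = 4 + (n - n) = 4 + 0 = 4)
j(B, O) = 3 (j(B, O) = (6 - (6 + 1)) + 4 = (6 - 1*7) + 4 = (6 - 7) + 4 = -1 + 4 = 3)
p(m) = 7 (p(m) = 4 + 3 = 7)
(24446 - 13361) - p(h(10)) = (24446 - 13361) - 1*7 = 11085 - 7 = 11078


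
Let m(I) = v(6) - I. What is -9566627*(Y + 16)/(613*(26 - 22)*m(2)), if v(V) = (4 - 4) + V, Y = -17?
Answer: 9566627/9808 ≈ 975.39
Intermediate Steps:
v(V) = V (v(V) = 0 + V = V)
m(I) = 6 - I
-9566627*(Y + 16)/(613*(26 - 22)*m(2)) = -9566627*(-17 + 16)/(613*(6 - 1*2)*(26 - 22)) = -9566627*(-1/(2452*(6 - 2))) = -9566627/(((4*(-1))*4)*613) = -9566627/(-4*4*613) = -9566627/((-16*613)) = -9566627/(-9808) = -9566627*(-1/9808) = 9566627/9808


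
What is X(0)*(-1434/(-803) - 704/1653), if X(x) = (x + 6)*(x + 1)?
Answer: 3610180/442453 ≈ 8.1595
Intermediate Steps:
X(x) = (1 + x)*(6 + x) (X(x) = (6 + x)*(1 + x) = (1 + x)*(6 + x))
X(0)*(-1434/(-803) - 704/1653) = (6 + 0² + 7*0)*(-1434/(-803) - 704/1653) = (6 + 0 + 0)*(-1434*(-1/803) - 704*1/1653) = 6*(1434/803 - 704/1653) = 6*(1805090/1327359) = 3610180/442453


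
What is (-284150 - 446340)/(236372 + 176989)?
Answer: -730490/413361 ≈ -1.7672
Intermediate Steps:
(-284150 - 446340)/(236372 + 176989) = -730490/413361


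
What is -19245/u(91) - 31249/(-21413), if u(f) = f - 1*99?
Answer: 412343177/171304 ≈ 2407.1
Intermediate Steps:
u(f) = -99 + f (u(f) = f - 99 = -99 + f)
-19245/u(91) - 31249/(-21413) = -19245/(-99 + 91) - 31249/(-21413) = -19245/(-8) - 31249*(-1/21413) = -19245*(-⅛) + 31249/21413 = 19245/8 + 31249/21413 = 412343177/171304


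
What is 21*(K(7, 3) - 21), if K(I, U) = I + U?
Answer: -231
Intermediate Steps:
21*(K(7, 3) - 21) = 21*((7 + 3) - 21) = 21*(10 - 21) = 21*(-11) = -231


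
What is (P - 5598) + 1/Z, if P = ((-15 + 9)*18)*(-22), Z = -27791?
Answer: -89542603/27791 ≈ -3222.0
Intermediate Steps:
P = 2376 (P = -6*18*(-22) = -108*(-22) = 2376)
(P - 5598) + 1/Z = (2376 - 5598) + 1/(-27791) = -3222 - 1/27791 = -89542603/27791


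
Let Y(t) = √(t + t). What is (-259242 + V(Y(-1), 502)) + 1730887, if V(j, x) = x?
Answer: 1472147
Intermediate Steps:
Y(t) = √2*√t (Y(t) = √(2*t) = √2*√t)
(-259242 + V(Y(-1), 502)) + 1730887 = (-259242 + 502) + 1730887 = -258740 + 1730887 = 1472147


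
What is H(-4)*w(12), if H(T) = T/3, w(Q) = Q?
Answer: -16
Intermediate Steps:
H(T) = T/3 (H(T) = T*(⅓) = T/3)
H(-4)*w(12) = ((⅓)*(-4))*12 = -4/3*12 = -16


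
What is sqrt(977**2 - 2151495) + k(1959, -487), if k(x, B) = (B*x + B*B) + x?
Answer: -714905 + I*sqrt(1196966) ≈ -7.1491e+5 + 1094.1*I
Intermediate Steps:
k(x, B) = x + B**2 + B*x (k(x, B) = (B*x + B**2) + x = (B**2 + B*x) + x = x + B**2 + B*x)
sqrt(977**2 - 2151495) + k(1959, -487) = sqrt(977**2 - 2151495) + (1959 + (-487)**2 - 487*1959) = sqrt(954529 - 2151495) + (1959 + 237169 - 954033) = sqrt(-1196966) - 714905 = I*sqrt(1196966) - 714905 = -714905 + I*sqrt(1196966)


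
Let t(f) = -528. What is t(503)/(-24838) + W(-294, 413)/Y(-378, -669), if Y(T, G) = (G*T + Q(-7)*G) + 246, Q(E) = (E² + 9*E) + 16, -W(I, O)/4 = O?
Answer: 298418/20305065 ≈ 0.014697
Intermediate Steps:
W(I, O) = -4*O
Q(E) = 16 + E² + 9*E
Y(T, G) = 246 + 2*G + G*T (Y(T, G) = (G*T + (16 + (-7)² + 9*(-7))*G) + 246 = (G*T + (16 + 49 - 63)*G) + 246 = (G*T + 2*G) + 246 = (2*G + G*T) + 246 = 246 + 2*G + G*T)
t(503)/(-24838) + W(-294, 413)/Y(-378, -669) = -528/(-24838) + (-4*413)/(246 + 2*(-669) - 669*(-378)) = -528*(-1/24838) - 1652/(246 - 1338 + 252882) = 24/1129 - 1652/251790 = 24/1129 - 1652*1/251790 = 24/1129 - 118/17985 = 298418/20305065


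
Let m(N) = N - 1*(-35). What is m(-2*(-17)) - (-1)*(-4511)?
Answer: -4442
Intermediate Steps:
m(N) = 35 + N (m(N) = N + 35 = 35 + N)
m(-2*(-17)) - (-1)*(-4511) = (35 - 2*(-17)) - (-1)*(-4511) = (35 + 34) - 1*4511 = 69 - 4511 = -4442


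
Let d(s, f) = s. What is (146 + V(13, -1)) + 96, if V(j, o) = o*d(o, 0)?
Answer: 243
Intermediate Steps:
V(j, o) = o² (V(j, o) = o*o = o²)
(146 + V(13, -1)) + 96 = (146 + (-1)²) + 96 = (146 + 1) + 96 = 147 + 96 = 243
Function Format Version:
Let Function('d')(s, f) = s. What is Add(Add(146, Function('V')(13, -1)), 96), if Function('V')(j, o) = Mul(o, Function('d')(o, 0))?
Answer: 243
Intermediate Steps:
Function('V')(j, o) = Pow(o, 2) (Function('V')(j, o) = Mul(o, o) = Pow(o, 2))
Add(Add(146, Function('V')(13, -1)), 96) = Add(Add(146, Pow(-1, 2)), 96) = Add(Add(146, 1), 96) = Add(147, 96) = 243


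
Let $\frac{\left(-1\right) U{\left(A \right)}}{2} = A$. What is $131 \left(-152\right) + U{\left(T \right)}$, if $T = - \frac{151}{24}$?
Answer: $- \frac{238793}{12} \approx -19899.0$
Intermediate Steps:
$T = - \frac{151}{24}$ ($T = \left(-151\right) \frac{1}{24} = - \frac{151}{24} \approx -6.2917$)
$U{\left(A \right)} = - 2 A$
$131 \left(-152\right) + U{\left(T \right)} = 131 \left(-152\right) - - \frac{151}{12} = -19912 + \frac{151}{12} = - \frac{238793}{12}$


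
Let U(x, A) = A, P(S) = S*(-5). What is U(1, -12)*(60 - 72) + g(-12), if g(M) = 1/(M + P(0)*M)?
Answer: 1727/12 ≈ 143.92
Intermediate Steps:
P(S) = -5*S
g(M) = 1/M (g(M) = 1/(M + (-5*0)*M) = 1/(M + 0*M) = 1/(M + 0) = 1/M)
U(1, -12)*(60 - 72) + g(-12) = -12*(60 - 72) + 1/(-12) = -12*(-12) - 1/12 = 144 - 1/12 = 1727/12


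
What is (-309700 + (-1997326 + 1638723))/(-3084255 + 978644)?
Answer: 668303/2105611 ≈ 0.31739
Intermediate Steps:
(-309700 + (-1997326 + 1638723))/(-3084255 + 978644) = (-309700 - 358603)/(-2105611) = -668303*(-1/2105611) = 668303/2105611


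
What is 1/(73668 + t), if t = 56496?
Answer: 1/130164 ≈ 7.6826e-6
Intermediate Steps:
1/(73668 + t) = 1/(73668 + 56496) = 1/130164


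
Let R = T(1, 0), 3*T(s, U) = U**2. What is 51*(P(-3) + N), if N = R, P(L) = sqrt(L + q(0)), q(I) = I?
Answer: 51*I*sqrt(3) ≈ 88.335*I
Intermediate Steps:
T(s, U) = U**2/3
R = 0 (R = (1/3)*0**2 = (1/3)*0 = 0)
P(L) = sqrt(L) (P(L) = sqrt(L + 0) = sqrt(L))
N = 0
51*(P(-3) + N) = 51*(sqrt(-3) + 0) = 51*(I*sqrt(3) + 0) = 51*(I*sqrt(3)) = 51*I*sqrt(3)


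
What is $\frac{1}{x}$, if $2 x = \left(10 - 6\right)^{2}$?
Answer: $\frac{1}{8} \approx 0.125$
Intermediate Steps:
$x = 8$ ($x = \frac{\left(10 - 6\right)^{2}}{2} = \frac{4^{2}}{2} = \frac{1}{2} \cdot 16 = 8$)
$\frac{1}{x} = \frac{1}{8}$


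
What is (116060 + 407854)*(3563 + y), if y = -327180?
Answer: -169547476938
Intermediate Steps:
(116060 + 407854)*(3563 + y) = (116060 + 407854)*(3563 - 327180) = 523914*(-323617) = -169547476938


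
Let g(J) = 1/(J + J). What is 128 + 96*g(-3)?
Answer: 112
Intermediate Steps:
g(J) = 1/(2*J)
128 + 96*g(-3) = 128 + 96*((½)/(-3)) = 128 + 96*((½)*(-⅓)) = 128 + 96*(-⅙) = 128 - 16 = 112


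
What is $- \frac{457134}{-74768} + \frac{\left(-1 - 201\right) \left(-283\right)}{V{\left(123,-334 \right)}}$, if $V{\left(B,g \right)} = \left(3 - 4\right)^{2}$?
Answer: $\frac{2137322311}{37384} \approx 57172.0$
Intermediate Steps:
$V{\left(B,g \right)} = 1$ ($V{\left(B,g \right)} = \left(-1\right)^{2} = 1$)
$- \frac{457134}{-74768} + \frac{\left(-1 - 201\right) \left(-283\right)}{V{\left(123,-334 \right)}} = - \frac{457134}{-74768} + \frac{\left(-1 - 201\right) \left(-283\right)}{1} = \left(-457134\right) \left(- \frac{1}{74768}\right) + \left(-202\right) \left(-283\right) 1 = \frac{228567}{37384} + 57166 \cdot 1 = \frac{228567}{37384} + 57166 = \frac{2137322311}{37384}$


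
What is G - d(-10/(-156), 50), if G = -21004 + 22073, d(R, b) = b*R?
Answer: 41566/39 ≈ 1065.8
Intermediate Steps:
d(R, b) = R*b
G = 1069
G - d(-10/(-156), 50) = 1069 - (-10/(-156))*50 = 1069 - (-10*(-1/156))*50 = 1069 - 5*50/78 = 1069 - 1*125/39 = 1069 - 125/39 = 41566/39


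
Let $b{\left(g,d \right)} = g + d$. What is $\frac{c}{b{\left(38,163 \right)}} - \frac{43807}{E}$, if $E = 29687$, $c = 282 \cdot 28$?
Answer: $\frac{75201115}{1989029} \approx 37.808$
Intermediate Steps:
$b{\left(g,d \right)} = d + g$
$c = 7896$
$\frac{c}{b{\left(38,163 \right)}} - \frac{43807}{E} = \frac{7896}{163 + 38} - \frac{43807}{29687} = \frac{7896}{201} - \frac{43807}{29687} = 7896 \cdot \frac{1}{201} - \frac{43807}{29687} = \frac{2632}{67} - \frac{43807}{29687} = \frac{75201115}{1989029}$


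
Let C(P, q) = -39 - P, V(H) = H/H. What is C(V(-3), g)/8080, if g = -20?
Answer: -1/202 ≈ -0.0049505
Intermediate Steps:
V(H) = 1
C(V(-3), g)/8080 = (-39 - 1*1)/8080 = (-39 - 1)*(1/8080) = -40*1/8080 = -1/202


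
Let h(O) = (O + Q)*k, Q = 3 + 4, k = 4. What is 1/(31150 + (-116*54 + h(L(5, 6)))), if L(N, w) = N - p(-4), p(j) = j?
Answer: 1/24950 ≈ 4.0080e-5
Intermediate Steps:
Q = 7
L(N, w) = 4 + N (L(N, w) = N - 1*(-4) = N + 4 = 4 + N)
h(O) = 28 + 4*O (h(O) = (O + 7)*4 = (7 + O)*4 = 28 + 4*O)
1/(31150 + (-116*54 + h(L(5, 6)))) = 1/(31150 + (-116*54 + (28 + 4*(4 + 5)))) = 1/(31150 + (-6264 + (28 + 4*9))) = 1/(31150 + (-6264 + (28 + 36))) = 1/(31150 + (-6264 + 64)) = 1/(31150 - 6200) = 1/24950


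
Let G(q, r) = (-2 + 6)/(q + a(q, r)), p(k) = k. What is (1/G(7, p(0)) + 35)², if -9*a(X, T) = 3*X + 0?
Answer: 47089/36 ≈ 1308.0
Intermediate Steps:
a(X, T) = -X/3 (a(X, T) = -(3*X + 0)/9 = -X/3)
G(q, r) = 6/q (G(q, r) = (-2 + 6)/(q - q/3) = 4/((2*q/3)) = 4*(3/(2*q)) = 6/q)
(1/G(7, p(0)) + 35)² = (1/(6/7) + 35)² = (7/6 + 35)² = (217/6)² = 47089/36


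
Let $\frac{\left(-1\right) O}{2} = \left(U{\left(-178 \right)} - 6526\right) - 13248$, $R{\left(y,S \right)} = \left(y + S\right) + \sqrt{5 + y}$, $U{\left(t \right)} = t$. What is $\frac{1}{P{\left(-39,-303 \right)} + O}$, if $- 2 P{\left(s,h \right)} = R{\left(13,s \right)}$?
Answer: $\frac{79834}{3186733769} + \frac{3 \sqrt{2}}{3186733769} \approx 2.5053 \cdot 10^{-5}$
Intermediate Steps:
$R{\left(y,S \right)} = S + y + \sqrt{5 + y}$ ($R{\left(y,S \right)} = \left(S + y\right) + \sqrt{5 + y} = S + y + \sqrt{5 + y}$)
$P{\left(s,h \right)} = - \frac{13}{2} - \frac{3 \sqrt{2}}{2} - \frac{s}{2}$ ($P{\left(s,h \right)} = - \frac{s + 13 + \sqrt{5 + 13}}{2} = - \frac{s + 13 + \sqrt{18}}{2} = - \frac{s + 13 + 3 \sqrt{2}}{2} = - \frac{13 + s + 3 \sqrt{2}}{2} = - \frac{13}{2} - \frac{3 \sqrt{2}}{2} - \frac{s}{2}$)
$O = 39904$ ($O = - 2 \left(\left(-178 - 6526\right) - 13248\right) = - 2 \left(-6704 - 13248\right) = \left(-2\right) \left(-19952\right) = 39904$)
$\frac{1}{P{\left(-39,-303 \right)} + O} = \frac{1}{\left(- \frac{13}{2} - \frac{3 \sqrt{2}}{2} - - \frac{39}{2}\right) + 39904} = \frac{1}{\left(- \frac{13}{2} - \frac{3 \sqrt{2}}{2} + \frac{39}{2}\right) + 39904} = \frac{1}{\left(13 - \frac{3 \sqrt{2}}{2}\right) + 39904} = \frac{1}{39917 - \frac{3 \sqrt{2}}{2}}$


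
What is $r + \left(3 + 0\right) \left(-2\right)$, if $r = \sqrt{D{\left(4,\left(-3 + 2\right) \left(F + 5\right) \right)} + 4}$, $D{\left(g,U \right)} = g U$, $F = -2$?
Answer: $-6 + 2 i \sqrt{2} \approx -6.0 + 2.8284 i$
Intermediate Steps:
$D{\left(g,U \right)} = U g$
$r = 2 i \sqrt{2}$ ($r = \sqrt{\left(-3 + 2\right) \left(-2 + 5\right) 4 + 4} = \sqrt{\left(-1\right) 3 \cdot 4 + 4} = \sqrt{\left(-3\right) 4 + 4} = \sqrt{-12 + 4} = \sqrt{-8} = 2 i \sqrt{2} \approx 2.8284 i$)
$r + \left(3 + 0\right) \left(-2\right) = 2 i \sqrt{2} + \left(3 + 0\right) \left(-2\right) = 2 i \sqrt{2} + 3 \left(-2\right) = 2 i \sqrt{2} - 6 = -6 + 2 i \sqrt{2}$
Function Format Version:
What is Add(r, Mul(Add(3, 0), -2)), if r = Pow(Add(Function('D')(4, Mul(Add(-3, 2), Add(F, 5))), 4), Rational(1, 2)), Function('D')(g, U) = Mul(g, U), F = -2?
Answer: Add(-6, Mul(2, I, Pow(2, Rational(1, 2)))) ≈ Add(-6.0000, Mul(2.8284, I))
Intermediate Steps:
Function('D')(g, U) = Mul(U, g)
r = Mul(2, I, Pow(2, Rational(1, 2))) (r = Pow(Add(Mul(Mul(Add(-3, 2), Add(-2, 5)), 4), 4), Rational(1, 2)) = Pow(Add(Mul(Mul(-1, 3), 4), 4), Rational(1, 2)) = Pow(Add(Mul(-3, 4), 4), Rational(1, 2)) = Pow(Add(-12, 4), Rational(1, 2)) = Pow(-8, Rational(1, 2)) = Mul(2, I, Pow(2, Rational(1, 2))) ≈ Mul(2.8284, I))
Add(r, Mul(Add(3, 0), -2)) = Add(Mul(2, I, Pow(2, Rational(1, 2))), Mul(Add(3, 0), -2)) = Add(Mul(2, I, Pow(2, Rational(1, 2))), Mul(3, -2)) = Add(Mul(2, I, Pow(2, Rational(1, 2))), -6) = Add(-6, Mul(2, I, Pow(2, Rational(1, 2))))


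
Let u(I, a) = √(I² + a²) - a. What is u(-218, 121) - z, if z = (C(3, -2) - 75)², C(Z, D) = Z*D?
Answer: -6682 + √62165 ≈ -6432.7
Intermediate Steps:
C(Z, D) = D*Z
z = 6561 (z = (-2*3 - 75)² = (-6 - 75)² = (-81)² = 6561)
u(-218, 121) - z = (√((-218)² + 121²) - 1*121) - 1*6561 = (√(47524 + 14641) - 121) - 6561 = (√62165 - 121) - 6561 = (-121 + √62165) - 6561 = -6682 + √62165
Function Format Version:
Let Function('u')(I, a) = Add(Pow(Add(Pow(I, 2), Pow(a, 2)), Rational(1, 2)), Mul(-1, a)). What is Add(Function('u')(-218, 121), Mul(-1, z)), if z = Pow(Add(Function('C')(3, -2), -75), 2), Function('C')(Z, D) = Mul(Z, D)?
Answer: Add(-6682, Pow(62165, Rational(1, 2))) ≈ -6432.7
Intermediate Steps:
Function('C')(Z, D) = Mul(D, Z)
z = 6561 (z = Pow(Add(Mul(-2, 3), -75), 2) = Pow(Add(-6, -75), 2) = Pow(-81, 2) = 6561)
Add(Function('u')(-218, 121), Mul(-1, z)) = Add(Add(Pow(Add(Pow(-218, 2), Pow(121, 2)), Rational(1, 2)), Mul(-1, 121)), Mul(-1, 6561)) = Add(Add(Pow(Add(47524, 14641), Rational(1, 2)), -121), -6561) = Add(Add(Pow(62165, Rational(1, 2)), -121), -6561) = Add(Add(-121, Pow(62165, Rational(1, 2))), -6561) = Add(-6682, Pow(62165, Rational(1, 2)))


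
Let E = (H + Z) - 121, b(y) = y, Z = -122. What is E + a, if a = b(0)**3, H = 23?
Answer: -220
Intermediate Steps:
E = -220 (E = (23 - 122) - 121 = -99 - 121 = -220)
a = 0 (a = 0**3 = 0)
E + a = -220 + 0 = -220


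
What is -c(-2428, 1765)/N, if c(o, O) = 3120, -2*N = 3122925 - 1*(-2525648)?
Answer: 6240/5648573 ≈ 0.0011047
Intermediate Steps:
N = -5648573/2 (N = -(3122925 - 1*(-2525648))/2 = -(3122925 + 2525648)/2 = -½*5648573 = -5648573/2 ≈ -2.8243e+6)
-c(-2428, 1765)/N = -3120/(-5648573/2) = -3120*(-2)/5648573 = -1*(-6240/5648573) = 6240/5648573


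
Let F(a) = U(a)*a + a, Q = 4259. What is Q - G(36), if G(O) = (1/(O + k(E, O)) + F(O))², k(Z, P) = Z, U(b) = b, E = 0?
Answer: -2293970545/1296 ≈ -1.7700e+6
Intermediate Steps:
F(a) = a + a² (F(a) = a*a + a = a² + a = a + a²)
G(O) = (1/O + O*(1 + O))² (G(O) = (1/(O + 0) + O*(1 + O))² = (1/O + O*(1 + O))²)
Q - G(36) = 4259 - (1 + 36²*(1 + 36))²/36² = 4259 - (1 + 1296*37)²/1296 = 4259 - (1 + 47952)²/1296 = 4259 - 47953²/1296 = 4259 - 2299490209/1296 = -2293970545/1296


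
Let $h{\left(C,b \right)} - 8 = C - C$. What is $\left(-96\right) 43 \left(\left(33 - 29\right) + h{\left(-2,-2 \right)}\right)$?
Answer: $-49536$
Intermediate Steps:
$h{\left(C,b \right)} = 8$ ($h{\left(C,b \right)} = 8 + \left(C - C\right) = 8 + 0 = 8$)
$\left(-96\right) 43 \left(\left(33 - 29\right) + h{\left(-2,-2 \right)}\right) = \left(-96\right) 43 \left(\left(33 - 29\right) + 8\right) = - 4128 \left(4 + 8\right) = \left(-4128\right) 12 = -49536$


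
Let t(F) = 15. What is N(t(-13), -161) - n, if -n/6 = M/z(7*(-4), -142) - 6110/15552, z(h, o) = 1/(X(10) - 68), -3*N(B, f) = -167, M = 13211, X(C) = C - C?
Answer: -6985484959/1296 ≈ -5.3900e+6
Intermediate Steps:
X(C) = 0
N(B, f) = 167/3 (N(B, f) = -⅓*(-167) = 167/3)
z(h, o) = -1/68 (z(h, o) = 1/(0 - 68) = 1/(-68) = -1/68)
n = 6985557103/1296 (n = -6*(13211/(-1/68) - 6110/15552) = -6*(13211*(-68) - 6110*1/15552) = -6*(-898348 - 3055/7776) = -6*(-6985557103/7776) = 6985557103/1296 ≈ 5.3901e+6)
N(t(-13), -161) - n = 167/3 - 1*6985557103/1296 = 167/3 - 6985557103/1296 = -6985484959/1296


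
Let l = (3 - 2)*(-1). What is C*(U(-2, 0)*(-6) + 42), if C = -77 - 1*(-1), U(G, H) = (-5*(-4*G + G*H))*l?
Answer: 15048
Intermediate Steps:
l = -1 (l = 1*(-1) = -1)
U(G, H) = -20*G + 5*G*H (U(G, H) = -5*(-4*G + G*H)*(-1) = (20*G - 5*G*H)*(-1) = -20*G + 5*G*H)
C = -76 (C = -77 + 1 = -76)
C*(U(-2, 0)*(-6) + 42) = -76*((5*(-2)*(-4 + 0))*(-6) + 42) = -76*((5*(-2)*(-4))*(-6) + 42) = -76*(40*(-6) + 42) = -76*(-240 + 42) = -76*(-198) = 15048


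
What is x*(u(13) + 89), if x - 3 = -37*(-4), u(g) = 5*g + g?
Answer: 25217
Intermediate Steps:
u(g) = 6*g
x = 151 (x = 3 - 37*(-4) = 3 + 148 = 151)
x*(u(13) + 89) = 151*(6*13 + 89) = 151*(78 + 89) = 151*167 = 25217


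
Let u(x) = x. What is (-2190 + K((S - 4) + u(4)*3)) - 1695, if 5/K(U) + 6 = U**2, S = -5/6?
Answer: -6344025/1633 ≈ -3884.9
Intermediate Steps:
S = -5/6 (S = -5*1/6 = -5/6 ≈ -0.83333)
K(U) = 5/(-6 + U**2)
(-2190 + K((S - 4) + u(4)*3)) - 1695 = (-2190 + 5/(-6 + ((-5/6 - 4) + 4*3)**2)) - 1695 = (-2190 + 5/(-6 + (-29/6 + 12)**2)) - 1695 = (-2190 + 5/(-6 + (43/6)**2)) - 1695 = (-2190 + 5/(-6 + 1849/36)) - 1695 = (-2190 + 5/(1633/36)) - 1695 = (-2190 + 5*(36/1633)) - 1695 = (-2190 + 180/1633) - 1695 = -3576090/1633 - 1695 = -6344025/1633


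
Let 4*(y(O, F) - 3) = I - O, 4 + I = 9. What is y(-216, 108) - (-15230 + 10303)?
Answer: 19941/4 ≈ 4985.3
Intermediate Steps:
I = 5 (I = -4 + 9 = 5)
y(O, F) = 17/4 - O/4 (y(O, F) = 3 + (5 - O)/4 = 3 + (5/4 - O/4) = 17/4 - O/4)
y(-216, 108) - (-15230 + 10303) = (17/4 - ¼*(-216)) - (-15230 + 10303) = (17/4 + 54) - 1*(-4927) = 233/4 + 4927 = 19941/4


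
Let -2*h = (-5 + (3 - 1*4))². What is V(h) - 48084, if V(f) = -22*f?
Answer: -47688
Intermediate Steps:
h = -18 (h = -(-5 + (3 - 1*4))²/2 = -(-5 + (3 - 4))²/2 = -(-5 - 1)²/2 = -½*(-6)² = -½*36 = -18)
V(h) - 48084 = -22*(-18) - 48084 = 396 - 48084 = -47688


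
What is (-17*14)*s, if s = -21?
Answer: 4998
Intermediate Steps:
(-17*14)*s = -17*14*(-21) = -238*(-21) = 4998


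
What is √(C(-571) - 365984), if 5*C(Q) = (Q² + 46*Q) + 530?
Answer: I*√305923 ≈ 553.1*I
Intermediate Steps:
C(Q) = 106 + Q²/5 + 46*Q/5 (C(Q) = ((Q² + 46*Q) + 530)/5 = (530 + Q² + 46*Q)/5 = 106 + Q²/5 + 46*Q/5)
√(C(-571) - 365984) = √((106 + (⅕)*(-571)² + (46/5)*(-571)) - 365984) = √((106 + (⅕)*326041 - 26266/5) - 365984) = √((106 + 326041/5 - 26266/5) - 365984) = √(60061 - 365984) = √(-305923) = I*√305923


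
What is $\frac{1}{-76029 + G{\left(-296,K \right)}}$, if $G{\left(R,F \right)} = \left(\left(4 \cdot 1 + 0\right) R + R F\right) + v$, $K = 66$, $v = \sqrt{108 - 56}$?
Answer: $- \frac{96749}{9360368949} - \frac{2 \sqrt{13}}{9360368949} \approx -1.0337 \cdot 10^{-5}$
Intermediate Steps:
$v = 2 \sqrt{13}$ ($v = \sqrt{52} = 2 \sqrt{13} \approx 7.2111$)
$G{\left(R,F \right)} = 2 \sqrt{13} + 4 R + F R$ ($G{\left(R,F \right)} = \left(\left(4 \cdot 1 + 0\right) R + R F\right) + 2 \sqrt{13} = \left(\left(4 + 0\right) R + F R\right) + 2 \sqrt{13} = \left(4 R + F R\right) + 2 \sqrt{13} = 2 \sqrt{13} + 4 R + F R$)
$\frac{1}{-76029 + G{\left(-296,K \right)}} = \frac{1}{-76029 + \left(2 \sqrt{13} + 4 \left(-296\right) + 66 \left(-296\right)\right)} = \frac{1}{-76029 - \left(20720 - 2 \sqrt{13}\right)} = \frac{1}{-96749 + 2 \sqrt{13}}$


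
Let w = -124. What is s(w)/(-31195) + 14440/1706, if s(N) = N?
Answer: 225333672/26609335 ≈ 8.4682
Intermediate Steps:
s(w)/(-31195) + 14440/1706 = -124/(-31195) + 14440/1706 = -124*(-1/31195) + 14440*(1/1706) = 124/31195 + 7220/853 = 225333672/26609335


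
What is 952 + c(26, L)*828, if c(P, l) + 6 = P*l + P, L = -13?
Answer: -262352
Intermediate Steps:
c(P, l) = -6 + P + P*l (c(P, l) = -6 + (P*l + P) = -6 + (P + P*l) = -6 + P + P*l)
952 + c(26, L)*828 = 952 + (-6 + 26 + 26*(-13))*828 = 952 + (-6 + 26 - 338)*828 = 952 - 318*828 = 952 - 263304 = -262352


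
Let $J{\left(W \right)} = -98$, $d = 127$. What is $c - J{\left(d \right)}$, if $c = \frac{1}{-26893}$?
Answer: $\frac{2635513}{26893} \approx 98.0$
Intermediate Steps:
$c = - \frac{1}{26893} \approx -3.7184 \cdot 10^{-5}$
$c - J{\left(d \right)} = - \frac{1}{26893} - -98 = - \frac{1}{26893} + 98 = \frac{2635513}{26893}$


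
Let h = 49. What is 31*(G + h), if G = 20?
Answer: 2139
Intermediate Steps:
31*(G + h) = 31*(20 + 49) = 31*69 = 2139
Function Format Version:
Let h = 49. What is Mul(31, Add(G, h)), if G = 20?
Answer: 2139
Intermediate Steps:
Mul(31, Add(G, h)) = Mul(31, Add(20, 49)) = Mul(31, 69) = 2139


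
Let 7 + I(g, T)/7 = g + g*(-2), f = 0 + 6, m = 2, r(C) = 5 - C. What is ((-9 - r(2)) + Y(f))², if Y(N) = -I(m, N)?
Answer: 2601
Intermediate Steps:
f = 6
I(g, T) = -49 - 7*g (I(g, T) = -49 + 7*(g + g*(-2)) = -49 + 7*(g - 2*g) = -49 + 7*(-g) = -49 - 7*g)
Y(N) = 63 (Y(N) = -(-49 - 7*2) = -(-49 - 14) = -1*(-63) = 63)
((-9 - r(2)) + Y(f))² = ((-9 - (5 - 1*2)) + 63)² = ((-9 - (5 - 2)) + 63)² = ((-9 - 1*3) + 63)² = ((-9 - 3) + 63)² = (-12 + 63)² = 51² = 2601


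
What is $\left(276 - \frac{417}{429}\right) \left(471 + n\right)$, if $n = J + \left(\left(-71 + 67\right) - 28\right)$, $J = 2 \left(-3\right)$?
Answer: $\frac{17029457}{143} \approx 1.1909 \cdot 10^{5}$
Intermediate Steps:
$J = -6$
$n = -38$ ($n = -6 + \left(\left(-71 + 67\right) - 28\right) = -6 - 32 = -38$)
$\left(276 - \frac{417}{429}\right) \left(471 + n\right) = \left(276 - \frac{417}{429}\right) \left(471 - 38\right) = \left(276 - \frac{139}{143}\right) 433 = \frac{39329}{143} \cdot 433 = \frac{17029457}{143}$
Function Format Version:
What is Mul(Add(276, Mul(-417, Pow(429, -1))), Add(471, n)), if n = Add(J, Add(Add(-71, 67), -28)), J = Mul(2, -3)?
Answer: Rational(17029457, 143) ≈ 1.1909e+5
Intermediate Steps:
J = -6
n = -38 (n = Add(-6, Add(Add(-71, 67), -28)) = Add(-6, Add(-4, -28)) = Add(-6, -32) = -38)
Mul(Add(276, Mul(-417, Pow(429, -1))), Add(471, n)) = Mul(Add(276, Mul(-417, Pow(429, -1))), Add(471, -38)) = Mul(Add(276, Mul(-417, Rational(1, 429))), 433) = Mul(Add(276, Rational(-139, 143)), 433) = Mul(Rational(39329, 143), 433) = Rational(17029457, 143)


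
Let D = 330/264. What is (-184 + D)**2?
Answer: 534361/16 ≈ 33398.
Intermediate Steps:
D = 5/4 (D = 330*(1/264) = 5/4 ≈ 1.2500)
(-184 + D)**2 = (-184 + 5/4)**2 = (-731/4)**2 = 534361/16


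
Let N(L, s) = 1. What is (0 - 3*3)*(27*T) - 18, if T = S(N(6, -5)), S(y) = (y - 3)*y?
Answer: 468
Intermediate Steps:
S(y) = y*(-3 + y) (S(y) = (-3 + y)*y = y*(-3 + y))
T = -2 (T = 1*(-3 + 1) = 1*(-2) = -2)
(0 - 3*3)*(27*T) - 18 = (0 - 3*3)*(27*(-2)) - 18 = (0 - 9)*(-54) - 18 = -9*(-54) - 18 = 486 - 18 = 468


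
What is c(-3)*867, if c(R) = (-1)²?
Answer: 867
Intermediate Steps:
c(R) = 1
c(-3)*867 = 1*867 = 867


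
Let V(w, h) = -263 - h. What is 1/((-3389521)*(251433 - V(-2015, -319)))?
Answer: -1/852047620417 ≈ -1.1736e-12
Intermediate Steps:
1/((-3389521)*(251433 - V(-2015, -319))) = 1/((-3389521)*(251433 - (-263 - 1*(-319)))) = -1/(3389521*(251433 - (-263 + 319))) = -1/(3389521*(251433 - 1*56)) = -1/(3389521*(251433 - 56)) = -1/3389521/251377 = -1/3389521*1/251377 = -1/852047620417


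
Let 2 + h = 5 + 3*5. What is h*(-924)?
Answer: -16632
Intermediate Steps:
h = 18 (h = -2 + (5 + 3*5) = -2 + (5 + 15) = -2 + 20 = 18)
h*(-924) = 18*(-924) = -16632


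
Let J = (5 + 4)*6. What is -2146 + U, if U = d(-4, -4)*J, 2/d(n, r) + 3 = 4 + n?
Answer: -2182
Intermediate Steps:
J = 54 (J = 9*6 = 54)
d(n, r) = 2/(1 + n) (d(n, r) = 2/(-3 + (4 + n)) = 2/(1 + n))
U = -36 (U = (2/(1 - 4))*54 = (2/(-3))*54 = (2*(-⅓))*54 = -⅔*54 = -36)
-2146 + U = -2146 - 36 = -2182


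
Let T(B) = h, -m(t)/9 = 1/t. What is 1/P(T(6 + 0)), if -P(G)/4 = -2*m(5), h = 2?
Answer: -5/72 ≈ -0.069444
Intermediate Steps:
m(t) = -9/t
T(B) = 2
P(G) = -72/5 (P(G) = -(-8)*(-9/5) = -(-8)*(-9*⅕) = -(-8)*(-9)/5 = -4*18/5 = -72/5)
1/P(T(6 + 0)) = 1/(-72/5) = -5/72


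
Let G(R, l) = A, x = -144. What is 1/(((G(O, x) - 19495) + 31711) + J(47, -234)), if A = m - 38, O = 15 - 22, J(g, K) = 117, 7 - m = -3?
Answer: 1/12305 ≈ 8.1268e-5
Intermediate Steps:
m = 10 (m = 7 - 1*(-3) = 7 + 3 = 10)
O = -7
A = -28 (A = 10 - 38 = -28)
G(R, l) = -28
1/(((G(O, x) - 19495) + 31711) + J(47, -234)) = 1/(((-28 - 19495) + 31711) + 117) = 1/((-19523 + 31711) + 117) = 1/(12188 + 117) = 1/12305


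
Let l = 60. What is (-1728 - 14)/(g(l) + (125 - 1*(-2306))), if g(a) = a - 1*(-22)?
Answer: -1742/2513 ≈ -0.69320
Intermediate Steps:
g(a) = 22 + a (g(a) = a + 22 = 22 + a)
(-1728 - 14)/(g(l) + (125 - 1*(-2306))) = (-1728 - 14)/((22 + 60) + (125 - 1*(-2306))) = -1742/(82 + (125 + 2306)) = -1742/(82 + 2431) = -1742/2513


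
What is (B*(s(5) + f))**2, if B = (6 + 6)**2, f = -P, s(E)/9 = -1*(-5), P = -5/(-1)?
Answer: 33177600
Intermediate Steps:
P = 5 (P = -5*(-1) = 5)
s(E) = 45 (s(E) = 9*(-1*(-5)) = 9*5 = 45)
f = -5 (f = -1*5 = -5)
B = 144 (B = 12**2 = 144)
(B*(s(5) + f))**2 = (144*(45 - 5))**2 = (144*40)**2 = 5760**2 = 33177600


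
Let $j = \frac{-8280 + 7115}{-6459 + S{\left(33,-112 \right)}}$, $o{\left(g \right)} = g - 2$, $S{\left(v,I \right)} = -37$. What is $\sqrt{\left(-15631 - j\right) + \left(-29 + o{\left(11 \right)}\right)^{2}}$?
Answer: $\frac{i \sqrt{40170346846}}{1624} \approx 123.41 i$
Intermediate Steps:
$o{\left(g \right)} = -2 + g$
$j = \frac{1165}{6496}$ ($j = \frac{-8280 + 7115}{-6459 - 37} = - \frac{1165}{-6496} = \left(-1165\right) \left(- \frac{1}{6496}\right) = \frac{1165}{6496} \approx 0.17934$)
$\sqrt{\left(-15631 - j\right) + \left(-29 + o{\left(11 \right)}\right)^{2}} = \sqrt{\left(-15631 - \frac{1165}{6496}\right) + \left(-29 + \left(-2 + 11\right)\right)^{2}} = \sqrt{\left(-15631 - \frac{1165}{6496}\right) + \left(-29 + 9\right)^{2}} = \sqrt{- \frac{101540141}{6496} + \left(-20\right)^{2}} = \sqrt{- \frac{101540141}{6496} + 400} = \sqrt{- \frac{98941741}{6496}} = \frac{i \sqrt{40170346846}}{1624}$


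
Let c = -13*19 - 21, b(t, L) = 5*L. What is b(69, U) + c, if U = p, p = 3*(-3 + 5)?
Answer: -238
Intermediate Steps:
p = 6 (p = 3*2 = 6)
U = 6
c = -268 (c = -247 - 21 = -268)
b(69, U) + c = 5*6 - 268 = 30 - 268 = -238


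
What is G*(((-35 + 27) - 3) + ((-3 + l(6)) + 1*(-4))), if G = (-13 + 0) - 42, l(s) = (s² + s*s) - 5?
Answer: -2695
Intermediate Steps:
l(s) = -5 + 2*s² (l(s) = (s² + s²) - 5 = 2*s² - 5 = -5 + 2*s²)
G = -55 (G = -13 - 42 = -55)
G*(((-35 + 27) - 3) + ((-3 + l(6)) + 1*(-4))) = -55*(((-35 + 27) - 3) + ((-3 + (-5 + 2*6²)) + 1*(-4))) = -55*((-8 - 3) + ((-3 + (-5 + 2*36)) - 4)) = -55*(-11 + ((-3 + (-5 + 72)) - 4)) = -55*(-11 + ((-3 + 67) - 4)) = -55*(-11 + (64 - 4)) = -55*(-11 + 60) = -55*49 = -2695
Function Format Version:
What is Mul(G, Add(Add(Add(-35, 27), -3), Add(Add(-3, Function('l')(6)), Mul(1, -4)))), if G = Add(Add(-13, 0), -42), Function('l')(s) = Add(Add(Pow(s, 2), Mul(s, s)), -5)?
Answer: -2695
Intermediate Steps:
Function('l')(s) = Add(-5, Mul(2, Pow(s, 2))) (Function('l')(s) = Add(Add(Pow(s, 2), Pow(s, 2)), -5) = Add(Mul(2, Pow(s, 2)), -5) = Add(-5, Mul(2, Pow(s, 2))))
G = -55 (G = Add(-13, -42) = -55)
Mul(G, Add(Add(Add(-35, 27), -3), Add(Add(-3, Function('l')(6)), Mul(1, -4)))) = Mul(-55, Add(Add(Add(-35, 27), -3), Add(Add(-3, Add(-5, Mul(2, Pow(6, 2)))), Mul(1, -4)))) = Mul(-55, Add(Add(-8, -3), Add(Add(-3, Add(-5, Mul(2, 36))), -4))) = Mul(-55, Add(-11, Add(Add(-3, Add(-5, 72)), -4))) = Mul(-55, Add(-11, Add(Add(-3, 67), -4))) = Mul(-55, Add(-11, Add(64, -4))) = Mul(-55, Add(-11, 60)) = Mul(-55, 49) = -2695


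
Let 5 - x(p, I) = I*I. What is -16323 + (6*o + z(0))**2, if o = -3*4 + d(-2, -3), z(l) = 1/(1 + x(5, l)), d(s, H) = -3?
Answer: -297107/36 ≈ -8253.0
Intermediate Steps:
x(p, I) = 5 - I**2 (x(p, I) = 5 - I*I = 5 - I**2)
z(l) = 1/(6 - l**2) (z(l) = 1/(1 + (5 - l**2)) = 1/(6 - l**2))
o = -15 (o = -3*4 - 3 = -12 - 3 = -15)
-16323 + (6*o + z(0))**2 = -16323 + (6*(-15) - 1/(-6 + 0**2))**2 = -16323 + (-90 - 1/(-6 + 0))**2 = -16323 + (-90 - 1/(-6))**2 = -16323 + (-90 - 1*(-1/6))**2 = -16323 + (-90 + 1/6)**2 = -16323 + (-539/6)**2 = -16323 + 290521/36 = -297107/36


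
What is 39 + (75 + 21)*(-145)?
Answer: -13881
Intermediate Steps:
39 + (75 + 21)*(-145) = 39 + 96*(-145) = 39 - 13920 = -13881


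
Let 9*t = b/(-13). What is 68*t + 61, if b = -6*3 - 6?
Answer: 2923/39 ≈ 74.949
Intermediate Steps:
b = -24 (b = -18 - 6 = -24)
t = 8/39 (t = (-24/(-13))/9 = (-24*(-1/13))/9 = (1/9)*(24/13) = 8/39 ≈ 0.20513)
68*t + 61 = 68*(8/39) + 61 = 544/39 + 61 = 2923/39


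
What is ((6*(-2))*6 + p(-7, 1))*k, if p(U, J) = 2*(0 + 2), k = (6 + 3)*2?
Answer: -1224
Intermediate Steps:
k = 18 (k = 9*2 = 18)
p(U, J) = 4 (p(U, J) = 2*2 = 4)
((6*(-2))*6 + p(-7, 1))*k = ((6*(-2))*6 + 4)*18 = (-12*6 + 4)*18 = (-72 + 4)*18 = -68*18 = -1224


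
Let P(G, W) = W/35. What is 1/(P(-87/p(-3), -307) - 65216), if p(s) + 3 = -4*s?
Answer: -35/2282867 ≈ -1.5332e-5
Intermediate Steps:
p(s) = -3 - 4*s
P(G, W) = W/35 (P(G, W) = W*(1/35) = W/35)
1/(P(-87/p(-3), -307) - 65216) = 1/((1/35)*(-307) - 65216) = 1/(-307/35 - 65216) = 1/(-2282867/35) = -35/2282867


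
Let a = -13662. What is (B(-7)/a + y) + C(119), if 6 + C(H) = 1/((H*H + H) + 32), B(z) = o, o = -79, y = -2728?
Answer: -267289681493/97765272 ≈ -2734.0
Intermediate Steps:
B(z) = -79
C(H) = -6 + 1/(32 + H + H**2) (C(H) = -6 + 1/((H*H + H) + 32) = -6 + 1/((H**2 + H) + 32) = -6 + 1/((H + H**2) + 32) = -6 + 1/(32 + H + H**2))
(B(-7)/a + y) + C(119) = (-79/(-13662) - 2728) + (-191 - 6*119 - 6*119**2)/(32 + 119 + 119**2) = (-79*(-1/13662) - 2728) + (-191 - 714 - 6*14161)/(32 + 119 + 14161) = (79/13662 - 2728) + (-191 - 714 - 84966)/14312 = -37269857/13662 + (1/14312)*(-85871) = -37269857/13662 - 85871/14312 = -267289681493/97765272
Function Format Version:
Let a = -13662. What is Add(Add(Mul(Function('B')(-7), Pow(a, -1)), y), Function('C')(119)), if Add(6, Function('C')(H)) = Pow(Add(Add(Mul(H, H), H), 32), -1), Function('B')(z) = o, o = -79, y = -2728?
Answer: Rational(-267289681493, 97765272) ≈ -2734.0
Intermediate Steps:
Function('B')(z) = -79
Function('C')(H) = Add(-6, Pow(Add(32, H, Pow(H, 2)), -1)) (Function('C')(H) = Add(-6, Pow(Add(Add(Mul(H, H), H), 32), -1)) = Add(-6, Pow(Add(Add(Pow(H, 2), H), 32), -1)) = Add(-6, Pow(Add(Add(H, Pow(H, 2)), 32), -1)) = Add(-6, Pow(Add(32, H, Pow(H, 2)), -1)))
Add(Add(Mul(Function('B')(-7), Pow(a, -1)), y), Function('C')(119)) = Add(Add(Mul(-79, Pow(-13662, -1)), -2728), Mul(Pow(Add(32, 119, Pow(119, 2)), -1), Add(-191, Mul(-6, 119), Mul(-6, Pow(119, 2))))) = Add(Add(Mul(-79, Rational(-1, 13662)), -2728), Mul(Pow(Add(32, 119, 14161), -1), Add(-191, -714, Mul(-6, 14161)))) = Add(Add(Rational(79, 13662), -2728), Mul(Pow(14312, -1), Add(-191, -714, -84966))) = Add(Rational(-37269857, 13662), Mul(Rational(1, 14312), -85871)) = Add(Rational(-37269857, 13662), Rational(-85871, 14312)) = Rational(-267289681493, 97765272)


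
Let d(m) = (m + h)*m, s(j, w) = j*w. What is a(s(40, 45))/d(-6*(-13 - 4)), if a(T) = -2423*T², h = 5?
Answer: -1308420000/1819 ≈ -7.1931e+5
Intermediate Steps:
d(m) = m*(5 + m) (d(m) = (m + 5)*m = (5 + m)*m = m*(5 + m))
a(s(40, 45))/d(-6*(-13 - 4)) = (-2423*(40*45)²)/(((-6*(-13 - 4))*(5 - 6*(-13 - 4)))) = (-2423*1800²)/(((-6*(-17))*(5 - 6*(-17)))) = (-2423*3240000)/((102*(5 + 102))) = -7850520000/(102*107) = -7850520000/10914 = -7850520000*1/10914 = -1308420000/1819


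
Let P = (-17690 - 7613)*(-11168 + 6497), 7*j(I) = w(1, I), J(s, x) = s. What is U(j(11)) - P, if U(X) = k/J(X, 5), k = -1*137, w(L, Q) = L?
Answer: -118191272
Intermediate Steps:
k = -137
j(I) = ⅐ (j(I) = (⅐)*1 = ⅐)
U(X) = -137/X
P = 118190313 (P = -25303*(-4671) = 118190313)
U(j(11)) - P = -137/⅐ - 1*118190313 = -137*7 - 118190313 = -959 - 118190313 = -118191272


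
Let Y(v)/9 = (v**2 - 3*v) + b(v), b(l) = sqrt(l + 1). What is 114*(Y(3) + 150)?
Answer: 19152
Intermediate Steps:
b(l) = sqrt(1 + l)
Y(v) = -27*v + 9*v**2 + 9*sqrt(1 + v) (Y(v) = 9*((v**2 - 3*v) + sqrt(1 + v)) = 9*(v**2 + sqrt(1 + v) - 3*v) = -27*v + 9*v**2 + 9*sqrt(1 + v))
114*(Y(3) + 150) = 114*((-27*3 + 9*3**2 + 9*sqrt(1 + 3)) + 150) = 114*((-81 + 9*9 + 9*sqrt(4)) + 150) = 114*((-81 + 81 + 9*2) + 150) = 114*((-81 + 81 + 18) + 150) = 114*(18 + 150) = 114*168 = 19152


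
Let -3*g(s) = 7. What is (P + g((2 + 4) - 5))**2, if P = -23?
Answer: 5776/9 ≈ 641.78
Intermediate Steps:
g(s) = -7/3 (g(s) = -1/3*7 = -7/3)
(P + g((2 + 4) - 5))**2 = (-23 - 7/3)**2 = (-76/3)**2 = 5776/9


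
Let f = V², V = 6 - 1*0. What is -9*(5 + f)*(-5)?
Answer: 1845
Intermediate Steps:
V = 6 (V = 6 + 0 = 6)
f = 36 (f = 6² = 36)
-9*(5 + f)*(-5) = -9*(5 + 36)*(-5) = -369*(-5) = -9*(-205) = 1845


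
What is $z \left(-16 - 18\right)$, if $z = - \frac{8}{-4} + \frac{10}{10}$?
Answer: $-102$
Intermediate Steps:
$z = 3$ ($z = \left(-8\right) \left(- \frac{1}{4}\right) + 10 \cdot \frac{1}{10} = 2 + 1 = 3$)
$z \left(-16 - 18\right) = 3 \left(-16 - 18\right) = 3 \left(-34\right) = -102$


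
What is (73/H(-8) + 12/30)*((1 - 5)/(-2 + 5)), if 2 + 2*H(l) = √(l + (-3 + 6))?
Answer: 5768/135 + 584*I*√5/27 ≈ 42.726 + 48.365*I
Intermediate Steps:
H(l) = -1 + √(3 + l)/2 (H(l) = -1 + √(l + (-3 + 6))/2 = -1 + √(l + 3)/2 = -1 + √(3 + l)/2)
(73/H(-8) + 12/30)*((1 - 5)/(-2 + 5)) = (73/(-1 + √(3 - 8)/2) + 12/30)*((1 - 5)/(-2 + 5)) = (73/(-1 + √(-5)/2) + 12*(1/30))*(-4/3) = (73/(-1 + (I*√5)/2) + ⅖)*(-4*⅓) = (73/(-1 + I*√5/2) + ⅖)*(-4/3) = (⅖ + 73/(-1 + I*√5/2))*(-4/3) = -8/15 - 292/(3*(-1 + I*√5/2))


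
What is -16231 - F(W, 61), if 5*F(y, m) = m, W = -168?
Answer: -81216/5 ≈ -16243.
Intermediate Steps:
F(y, m) = m/5
-16231 - F(W, 61) = -16231 - 61/5 = -81216/5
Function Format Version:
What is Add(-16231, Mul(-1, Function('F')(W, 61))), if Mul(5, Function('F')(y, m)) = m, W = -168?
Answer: Rational(-81216, 5) ≈ -16243.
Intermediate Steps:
Function('F')(y, m) = Mul(Rational(1, 5), m)
Add(-16231, Mul(-1, Function('F')(W, 61))) = Add(-16231, Mul(-1, Mul(Rational(1, 5), 61))) = Add(-16231, Mul(-1, Rational(61, 5))) = Add(-16231, Rational(-61, 5)) = Rational(-81216, 5)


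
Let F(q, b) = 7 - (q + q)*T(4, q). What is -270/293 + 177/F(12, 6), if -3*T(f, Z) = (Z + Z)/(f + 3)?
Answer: 297957/70613 ≈ 4.2196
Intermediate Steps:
T(f, Z) = -2*Z/(3*(3 + f)) (T(f, Z) = -(Z + Z)/(3*(f + 3)) = -2*Z/(3*(3 + f)))
F(q, b) = 7 + 4*q²/21 (F(q, b) = 7 - (q + q)*(-2*q/(9 + 3*4)) = 7 - 2*q*(-2*q/(9 + 12)) = 7 - 2*q*(-2*q/21) = 7 - (-4)*q²/21 = 7 + 4*q²/21)
-270/293 + 177/F(12, 6) = -270/293 + 177/(7 + (4/21)*12²) = -270*1/293 + 177/(7 + (4/21)*144) = -270/293 + 177/(7 + 192/7) = -270/293 + 177/(241/7) = -270/293 + 177*(7/241) = -270/293 + 1239/241 = 297957/70613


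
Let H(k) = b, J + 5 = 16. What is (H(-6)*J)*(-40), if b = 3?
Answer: -1320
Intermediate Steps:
J = 11 (J = -5 + 16 = 11)
H(k) = 3
(H(-6)*J)*(-40) = (3*11)*(-40) = 33*(-40) = -1320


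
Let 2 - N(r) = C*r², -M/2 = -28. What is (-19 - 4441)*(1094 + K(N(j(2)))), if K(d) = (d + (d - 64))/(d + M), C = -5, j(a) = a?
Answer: -190245760/39 ≈ -4.8781e+6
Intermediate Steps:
M = 56 (M = -2*(-28) = 56)
N(r) = 2 + 5*r² (N(r) = 2 - (-5)*r² = 2 + 5*r²)
K(d) = (-64 + 2*d)/(56 + d) (K(d) = (d + (d - 64))/(d + 56) = (d + (-64 + d))/(56 + d) = (-64 + 2*d)/(56 + d))
(-19 - 4441)*(1094 + K(N(j(2)))) = (-19 - 4441)*(1094 + 2*(-32 + (2 + 5*2²))/(56 + (2 + 5*2²))) = -4460*(1094 + 2*(-32 + (2 + 5*4))/(56 + (2 + 5*4))) = -4460*(1094 + 2*(-32 + (2 + 20))/(56 + (2 + 20))) = -4460*(1094 + 2*(-32 + 22)/(56 + 22)) = -4460*(1094 + 2*(-10)/78) = -4460*(1094 + 2*(1/78)*(-10)) = -4460*(1094 - 10/39) = -4460*42656/39 = -190245760/39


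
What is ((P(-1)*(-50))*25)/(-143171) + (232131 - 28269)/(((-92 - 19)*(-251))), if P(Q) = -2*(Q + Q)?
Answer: 9775477134/1329629077 ≈ 7.3520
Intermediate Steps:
P(Q) = -4*Q
((P(-1)*(-50))*25)/(-143171) + (232131 - 28269)/(((-92 - 19)*(-251))) = ((-4*(-1)*(-50))*25)/(-143171) + (232131 - 28269)/(((-92 - 19)*(-251))) = ((4*(-50))*25)*(-1/143171) + 203862/((-111*(-251))) = -200*25*(-1/143171) + 203862/27861 = -5000*(-1/143171) + 203862*(1/27861) = 5000/143171 + 67954/9287 = 9775477134/1329629077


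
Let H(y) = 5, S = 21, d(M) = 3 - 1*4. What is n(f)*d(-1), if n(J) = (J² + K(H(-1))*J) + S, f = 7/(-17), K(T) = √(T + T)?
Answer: -6118/289 + 7*√10/17 ≈ -19.867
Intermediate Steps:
d(M) = -1 (d(M) = 3 - 4 = -1)
K(T) = √2*√T (K(T) = √(2*T) = √2*√T)
f = -7/17 (f = 7*(-1/17) = -7/17 ≈ -0.41176)
n(J) = 21 + J² + J*√10 (n(J) = (J² + (√2*√5)*J) + 21 = (J² + √10*J) + 21 = (J² + J*√10) + 21 = 21 + J² + J*√10)
n(f)*d(-1) = (21 + (-7/17)² - 7*√10/17)*(-1) = (21 + 49/289 - 7*√10/17)*(-1) = (6118/289 - 7*√10/17)*(-1) = -6118/289 + 7*√10/17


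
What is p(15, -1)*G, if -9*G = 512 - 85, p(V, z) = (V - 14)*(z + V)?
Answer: -5978/9 ≈ -664.22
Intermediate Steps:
p(V, z) = (-14 + V)*(V + z)
G = -427/9 (G = -(512 - 85)/9 = -1/9*427 = -427/9 ≈ -47.444)
p(15, -1)*G = (15**2 - 14*15 - 14*(-1) + 15*(-1))*(-427/9) = (225 - 210 + 14 - 15)*(-427/9) = 14*(-427/9) = -5978/9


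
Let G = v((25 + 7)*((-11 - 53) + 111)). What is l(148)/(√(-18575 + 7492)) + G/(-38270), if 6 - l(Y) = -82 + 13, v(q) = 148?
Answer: -74/19135 - 75*I*√11083/11083 ≈ -0.0038673 - 0.71241*I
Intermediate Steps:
G = 148
l(Y) = 75 (l(Y) = 6 - (-82 + 13) = 6 - 1*(-69) = 6 + 69 = 75)
l(148)/(√(-18575 + 7492)) + G/(-38270) = 75/(√(-18575 + 7492)) + 148/(-38270) = 75/(√(-11083)) + 148*(-1/38270) = 75/((I*√11083)) - 74/19135 = 75*(-I*√11083/11083) - 74/19135 = -75*I*√11083/11083 - 74/19135 = -74/19135 - 75*I*√11083/11083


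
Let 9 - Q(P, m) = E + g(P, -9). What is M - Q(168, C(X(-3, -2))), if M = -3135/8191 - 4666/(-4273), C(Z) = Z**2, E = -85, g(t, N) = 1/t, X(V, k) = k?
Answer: -548516935145/5880024024 ≈ -93.285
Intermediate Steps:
g(t, N) = 1/t
M = 24823351/35000143 (M = -3135*1/8191 - 4666*(-1/4273) = -3135/8191 + 4666/4273 = 24823351/35000143 ≈ 0.70924)
Q(P, m) = 94 - 1/P (Q(P, m) = 9 - (-85 + 1/P) = 9 + (85 - 1/P) = 94 - 1/P)
M - Q(168, C(X(-3, -2))) = 24823351/35000143 - (94 - 1/168) = 24823351/35000143 - 1*15791/168 = 24823351/35000143 - 15791/168 = -548516935145/5880024024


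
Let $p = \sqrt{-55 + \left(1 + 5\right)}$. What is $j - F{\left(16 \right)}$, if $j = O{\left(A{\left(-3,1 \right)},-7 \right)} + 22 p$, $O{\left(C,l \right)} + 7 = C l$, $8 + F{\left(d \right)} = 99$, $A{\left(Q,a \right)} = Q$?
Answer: $-77 + 154 i \approx -77.0 + 154.0 i$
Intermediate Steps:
$F{\left(d \right)} = 91$ ($F{\left(d \right)} = -8 + 99 = 91$)
$O{\left(C,l \right)} = -7 + C l$
$p = 7 i$ ($p = \sqrt{-55 + 6} = \sqrt{-49} = 7 i \approx 7.0 i$)
$j = 14 + 154 i$ ($j = \left(-7 - -21\right) + 22 \cdot 7 i = \left(-7 + 21\right) + 154 i = 14 + 154 i \approx 14.0 + 154.0 i$)
$j - F{\left(16 \right)} = \left(14 + 154 i\right) - 91 = -77 + 154 i$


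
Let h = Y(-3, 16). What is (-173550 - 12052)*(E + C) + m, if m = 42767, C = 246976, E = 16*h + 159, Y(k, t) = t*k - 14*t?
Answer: -45060967599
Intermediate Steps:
Y(k, t) = -14*t + k*t (Y(k, t) = k*t - 14*t = -14*t + k*t)
h = -272 (h = 16*(-14 - 3) = 16*(-17) = -272)
E = -4193 (E = 16*(-272) + 159 = -4352 + 159 = -4193)
(-173550 - 12052)*(E + C) + m = (-173550 - 12052)*(-4193 + 246976) + 42767 = -185602*242783 + 42767 = -45061010366 + 42767 = -45060967599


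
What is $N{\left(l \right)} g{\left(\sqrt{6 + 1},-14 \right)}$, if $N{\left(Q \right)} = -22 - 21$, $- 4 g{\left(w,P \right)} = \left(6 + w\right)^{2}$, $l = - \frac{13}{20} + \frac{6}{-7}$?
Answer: $\frac{1849}{4} + 129 \sqrt{7} \approx 803.55$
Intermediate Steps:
$l = - \frac{211}{140}$ ($l = \left(-13\right) \frac{1}{20} + 6 \left(- \frac{1}{7}\right) = - \frac{13}{20} - \frac{6}{7} = - \frac{211}{140} \approx -1.5071$)
$g{\left(w,P \right)} = - \frac{\left(6 + w\right)^{2}}{4}$
$N{\left(Q \right)} = -43$
$N{\left(l \right)} g{\left(\sqrt{6 + 1},-14 \right)} = - 43 \left(- \frac{\left(6 + \sqrt{6 + 1}\right)^{2}}{4}\right) = - 43 \left(- \frac{\left(6 + \sqrt{7}\right)^{2}}{4}\right) = \frac{43 \left(6 + \sqrt{7}\right)^{2}}{4}$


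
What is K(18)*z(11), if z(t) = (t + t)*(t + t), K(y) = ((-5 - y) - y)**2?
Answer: 813604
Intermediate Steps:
K(y) = (-5 - 2*y)**2
z(t) = 4*t**2 (z(t) = (2*t)*(2*t) = 4*t**2)
K(18)*z(11) = (5 + 2*18)**2*(4*11**2) = (5 + 36)**2*(4*121) = 41**2*484 = 1681*484 = 813604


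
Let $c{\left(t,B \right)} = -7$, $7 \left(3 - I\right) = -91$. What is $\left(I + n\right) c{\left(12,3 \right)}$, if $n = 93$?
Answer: $-763$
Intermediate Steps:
$I = 16$ ($I = 3 - -13 = 3 + 13 = 16$)
$\left(I + n\right) c{\left(12,3 \right)} = \left(16 + 93\right) \left(-7\right) = 109 \left(-7\right) = -763$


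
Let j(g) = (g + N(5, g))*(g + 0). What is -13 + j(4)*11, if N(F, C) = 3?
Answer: 295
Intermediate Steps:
j(g) = g*(3 + g) (j(g) = (g + 3)*(g + 0) = (3 + g)*g = g*(3 + g))
-13 + j(4)*11 = -13 + (4*(3 + 4))*11 = -13 + (4*7)*11 = -13 + 28*11 = -13 + 308 = 295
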